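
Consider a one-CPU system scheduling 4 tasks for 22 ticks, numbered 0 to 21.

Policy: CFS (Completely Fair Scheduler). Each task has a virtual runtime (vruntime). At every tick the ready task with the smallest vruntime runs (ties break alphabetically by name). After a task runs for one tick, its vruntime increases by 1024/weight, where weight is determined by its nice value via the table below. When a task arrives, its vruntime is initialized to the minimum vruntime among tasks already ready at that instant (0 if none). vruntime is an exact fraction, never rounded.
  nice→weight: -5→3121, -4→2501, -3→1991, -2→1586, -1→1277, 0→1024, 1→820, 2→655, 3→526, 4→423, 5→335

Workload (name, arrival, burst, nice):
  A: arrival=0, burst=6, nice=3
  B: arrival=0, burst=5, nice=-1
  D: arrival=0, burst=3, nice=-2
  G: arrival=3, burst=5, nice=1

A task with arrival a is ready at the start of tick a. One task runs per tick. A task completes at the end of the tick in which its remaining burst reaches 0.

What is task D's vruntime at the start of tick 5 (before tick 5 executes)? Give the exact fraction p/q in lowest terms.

vruntime(D, start of tick 5) = 1024/793

t=0: vr[A=0 B=0 D=0] → run A
t=1: vr[A=512/263 B=0 D=0] → run B
t=2: vr[A=512/263 B=1024/1277 D=0] → run D
t=3: vr[A=512/263 B=1024/1277 D=512/793 G=512/793] → run D
t=4: vr[A=512/263 B=1024/1277 D=1024/793 G=512/793] → run G
t=5: vr[A=512/263 B=1024/1277 D=1024/793 G=307968/162565] → run B
t=6: vr[A=512/263 B=2048/1277 D=1024/793 G=307968/162565] → run D
t=7: vr[A=512/263 B=2048/1277 G=307968/162565] → run B
t=8: vr[A=512/263 B=3072/1277 G=307968/162565] → run G
t=9: vr[A=512/263 B=3072/1277 G=510976/162565] → run A
t=10: vr[A=1024/263 B=3072/1277 G=510976/162565] → run B
t=11: vr[A=1024/263 B=4096/1277 G=510976/162565] → run G
t=12: vr[A=1024/263 B=4096/1277 G=713984/162565] → run B
t=13: vr[A=1024/263 G=713984/162565] → run A
t=14: vr[A=1536/263 G=713984/162565] → run G
t=15: vr[A=1536/263 G=916992/162565] → run G
t=16: vr[A=1536/263] → run A
t=17: vr[A=2048/263] → run A
t=18: vr[A=2560/263] → run A
t=19: (idle)
t=20: (idle)
t=21: (idle)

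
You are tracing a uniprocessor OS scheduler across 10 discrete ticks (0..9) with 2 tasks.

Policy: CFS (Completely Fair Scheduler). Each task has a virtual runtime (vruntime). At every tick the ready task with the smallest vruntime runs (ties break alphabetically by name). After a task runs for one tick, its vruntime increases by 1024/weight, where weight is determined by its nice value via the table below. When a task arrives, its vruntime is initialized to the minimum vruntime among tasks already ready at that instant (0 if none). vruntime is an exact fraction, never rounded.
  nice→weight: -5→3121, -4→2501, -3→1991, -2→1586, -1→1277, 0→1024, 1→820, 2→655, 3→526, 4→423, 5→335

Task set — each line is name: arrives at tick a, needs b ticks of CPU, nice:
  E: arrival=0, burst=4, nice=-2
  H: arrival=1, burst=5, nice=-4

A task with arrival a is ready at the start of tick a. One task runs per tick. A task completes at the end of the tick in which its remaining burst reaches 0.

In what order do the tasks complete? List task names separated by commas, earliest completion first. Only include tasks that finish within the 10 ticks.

t=0: vr[E=0] → run E
t=1: vr[E=512/793 H=512/793] → run E
t=2: vr[E=1024/793 H=512/793] → run H
t=3: vr[E=1024/793 H=34304/32513] → run H
t=4: vr[E=1024/793 H=47616/32513] → run E
t=5: vr[E=1536/793 H=47616/32513] → run H
t=6: vr[E=1536/793 H=60928/32513] → run H
t=7: vr[E=1536/793 H=74240/32513] → run E
t=8: vr[H=74240/32513] → run H
t=9: (idle)

completion order = E, H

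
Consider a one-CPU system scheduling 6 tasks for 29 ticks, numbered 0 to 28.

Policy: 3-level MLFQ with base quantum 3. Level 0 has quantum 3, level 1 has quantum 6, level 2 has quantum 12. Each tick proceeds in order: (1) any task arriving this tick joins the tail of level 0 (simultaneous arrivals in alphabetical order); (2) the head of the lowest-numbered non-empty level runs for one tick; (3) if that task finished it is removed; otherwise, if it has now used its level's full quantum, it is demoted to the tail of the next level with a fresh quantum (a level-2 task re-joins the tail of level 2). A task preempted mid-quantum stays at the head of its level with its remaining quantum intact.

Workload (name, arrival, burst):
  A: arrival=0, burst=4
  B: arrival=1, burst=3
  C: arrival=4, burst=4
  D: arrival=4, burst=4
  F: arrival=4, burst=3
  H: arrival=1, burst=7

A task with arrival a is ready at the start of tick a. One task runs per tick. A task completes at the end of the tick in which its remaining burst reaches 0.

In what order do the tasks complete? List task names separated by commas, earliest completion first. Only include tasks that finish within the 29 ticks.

t=0: L0/L1/L2 = A/-/- → run A
t=1: L0/L1/L2 = ABH/-/- → run A
t=2: L0/L1/L2 = ABH/-/- → run A
t=3: L0/L1/L2 = BH/A/- → run B
t=4: L0/L1/L2 = BHCDF/A/- → run B
t=5: L0/L1/L2 = BHCDF/A/- → run B
t=6: L0/L1/L2 = HCDF/A/- → run H
t=7: L0/L1/L2 = HCDF/A/- → run H
t=8: L0/L1/L2 = HCDF/A/- → run H
t=9: L0/L1/L2 = CDF/AH/- → run C
t=10: L0/L1/L2 = CDF/AH/- → run C
t=11: L0/L1/L2 = CDF/AH/- → run C
t=12: L0/L1/L2 = DF/AHC/- → run D
t=13: L0/L1/L2 = DF/AHC/- → run D
t=14: L0/L1/L2 = DF/AHC/- → run D
t=15: L0/L1/L2 = F/AHCD/- → run F
t=16: L0/L1/L2 = F/AHCD/- → run F
t=17: L0/L1/L2 = F/AHCD/- → run F
t=18: L0/L1/L2 = -/AHCD/- → run A
t=19: L0/L1/L2 = -/HCD/- → run H
t=20: L0/L1/L2 = -/HCD/- → run H
t=21: L0/L1/L2 = -/HCD/- → run H
t=22: L0/L1/L2 = -/HCD/- → run H
t=23: L0/L1/L2 = -/CD/- → run C
t=24: L0/L1/L2 = -/D/- → run D
t=25: (idle)
t=26: (idle)
t=27: (idle)
t=28: (idle)

completion order = B, F, A, H, C, D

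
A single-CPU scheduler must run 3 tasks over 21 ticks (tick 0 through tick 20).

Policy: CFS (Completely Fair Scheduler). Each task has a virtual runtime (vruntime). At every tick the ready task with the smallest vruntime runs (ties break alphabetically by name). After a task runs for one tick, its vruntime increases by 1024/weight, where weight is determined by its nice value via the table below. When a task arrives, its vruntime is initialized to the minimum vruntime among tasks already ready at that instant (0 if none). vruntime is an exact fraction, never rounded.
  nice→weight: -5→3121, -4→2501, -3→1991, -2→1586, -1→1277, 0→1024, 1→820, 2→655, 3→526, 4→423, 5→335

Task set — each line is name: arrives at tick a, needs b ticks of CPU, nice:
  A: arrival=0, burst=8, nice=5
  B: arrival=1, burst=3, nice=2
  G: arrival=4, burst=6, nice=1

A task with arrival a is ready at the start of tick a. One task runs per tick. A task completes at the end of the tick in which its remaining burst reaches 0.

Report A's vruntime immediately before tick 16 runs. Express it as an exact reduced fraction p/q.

vruntime(A, start of tick 16) = 7168/335

t=0: vr[A=0] → run A
t=1: vr[A=1024/335 B=1024/335] → run A
t=2: vr[A=2048/335 B=1024/335] → run B
t=3: vr[A=2048/335 B=202752/43885] → run B
t=4: vr[A=2048/335 B=54272/8777 G=2048/335] → run A
t=5: vr[A=3072/335 B=54272/8777 G=2048/335] → run G
t=6: vr[A=3072/335 B=54272/8777 G=20224/2747] → run B
t=7: vr[A=3072/335 G=20224/2747] → run G
t=8: vr[A=3072/335 G=118272/13735] → run G
t=9: vr[A=3072/335 G=135424/13735] → run A
t=10: vr[A=4096/335 G=135424/13735] → run G
t=11: vr[A=4096/335 G=152576/13735] → run G
t=12: vr[A=4096/335 G=169728/13735] → run A
t=13: vr[A=1024/67 G=169728/13735] → run G
t=14: vr[A=1024/67] → run A
t=15: vr[A=6144/335] → run A
t=16: vr[A=7168/335] → run A
t=17: (idle)
t=18: (idle)
t=19: (idle)
t=20: (idle)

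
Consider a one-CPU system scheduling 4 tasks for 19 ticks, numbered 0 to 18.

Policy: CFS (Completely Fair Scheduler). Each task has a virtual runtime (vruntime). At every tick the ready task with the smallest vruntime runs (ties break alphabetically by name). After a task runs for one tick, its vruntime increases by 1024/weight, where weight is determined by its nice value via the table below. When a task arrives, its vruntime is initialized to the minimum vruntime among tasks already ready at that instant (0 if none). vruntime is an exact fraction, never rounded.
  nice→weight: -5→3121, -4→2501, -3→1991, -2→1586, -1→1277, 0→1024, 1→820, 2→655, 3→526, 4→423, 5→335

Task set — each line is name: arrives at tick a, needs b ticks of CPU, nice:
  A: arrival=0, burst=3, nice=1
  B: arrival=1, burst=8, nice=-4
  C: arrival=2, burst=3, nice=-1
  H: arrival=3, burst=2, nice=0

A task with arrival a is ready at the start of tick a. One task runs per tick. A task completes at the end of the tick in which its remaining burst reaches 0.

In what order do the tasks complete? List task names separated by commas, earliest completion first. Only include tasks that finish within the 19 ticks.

t=0: vr[A=0] → run A
t=1: vr[A=256/205 B=256/205] → run A
t=2: vr[A=512/205 B=256/205 C=256/205] → run B
t=3: vr[A=512/205 B=20736/12505 C=256/205 H=256/205] → run C
t=4: vr[A=512/205 B=20736/12505 C=536832/261785 H=256/205] → run H
t=5: vr[A=512/205 B=20736/12505 C=536832/261785 H=461/205] → run B
t=6: vr[A=512/205 B=25856/12505 C=536832/261785 H=461/205] → run C
t=7: vr[A=512/205 B=25856/12505 C=746752/261785 H=461/205] → run B
t=8: vr[A=512/205 B=30976/12505 C=746752/261785 H=461/205] → run H
t=9: vr[A=512/205 B=30976/12505 C=746752/261785] → run B
t=10: vr[A=512/205 B=36096/12505 C=746752/261785] → run A
t=11: vr[B=36096/12505 C=746752/261785] → run C
t=12: vr[B=36096/12505] → run B
t=13: vr[B=41216/12505] → run B
t=14: vr[B=46336/12505] → run B
t=15: vr[B=51456/12505] → run B
t=16: (idle)
t=17: (idle)
t=18: (idle)

completion order = H, A, C, B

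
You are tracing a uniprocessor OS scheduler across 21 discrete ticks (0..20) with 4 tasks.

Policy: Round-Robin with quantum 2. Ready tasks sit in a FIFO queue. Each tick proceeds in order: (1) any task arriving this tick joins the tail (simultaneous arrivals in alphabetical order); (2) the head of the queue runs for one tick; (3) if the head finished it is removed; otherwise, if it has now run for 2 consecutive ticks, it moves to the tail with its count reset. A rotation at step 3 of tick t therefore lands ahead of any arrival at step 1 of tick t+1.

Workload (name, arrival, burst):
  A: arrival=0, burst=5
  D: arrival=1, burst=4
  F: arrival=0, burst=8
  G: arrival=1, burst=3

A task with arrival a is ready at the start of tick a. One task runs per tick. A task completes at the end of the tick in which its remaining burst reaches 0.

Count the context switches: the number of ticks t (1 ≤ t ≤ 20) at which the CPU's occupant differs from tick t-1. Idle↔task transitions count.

t=0: queue=[A,F] q_used=0 → run A
t=1: queue=[A,F,D,G] q_used=1 → run A
t=2: queue=[F,D,G,A] q_used=0 → run F
t=3: queue=[F,D,G,A] q_used=1 → run F
t=4: queue=[D,G,A,F] q_used=0 → run D
t=5: queue=[D,G,A,F] q_used=1 → run D
t=6: queue=[G,A,F,D] q_used=0 → run G
t=7: queue=[G,A,F,D] q_used=1 → run G
t=8: queue=[A,F,D,G] q_used=0 → run A
t=9: queue=[A,F,D,G] q_used=1 → run A
t=10: queue=[F,D,G,A] q_used=0 → run F
t=11: queue=[F,D,G,A] q_used=1 → run F
t=12: queue=[D,G,A,F] q_used=0 → run D
t=13: queue=[D,G,A,F] q_used=1 → run D
t=14: queue=[G,A,F] q_used=0 → run G
t=15: queue=[A,F] q_used=0 → run A
t=16: queue=[F] q_used=0 → run F
t=17: queue=[F] q_used=1 → run F
t=18: queue=[F] q_used=0 → run F
t=19: queue=[F] q_used=1 → run F
t=20: (idle)

context switches = 10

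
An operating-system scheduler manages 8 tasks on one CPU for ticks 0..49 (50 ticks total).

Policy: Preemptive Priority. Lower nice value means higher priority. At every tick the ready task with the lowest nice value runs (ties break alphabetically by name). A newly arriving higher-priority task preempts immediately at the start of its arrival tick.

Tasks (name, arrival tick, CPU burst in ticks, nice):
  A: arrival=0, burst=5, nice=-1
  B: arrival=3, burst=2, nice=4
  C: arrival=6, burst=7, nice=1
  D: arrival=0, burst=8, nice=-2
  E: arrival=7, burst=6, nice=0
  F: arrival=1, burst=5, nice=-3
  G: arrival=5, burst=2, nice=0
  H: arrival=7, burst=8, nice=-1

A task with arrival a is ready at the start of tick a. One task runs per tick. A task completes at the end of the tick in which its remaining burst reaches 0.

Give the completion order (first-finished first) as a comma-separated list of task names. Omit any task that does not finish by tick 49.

t=0: ready={A,D} → run D
t=1: ready={A,D,F} → run F
t=2: ready={A,D,F} → run F
t=3: ready={A,B,D,F} → run F
t=4: ready={A,B,D,F} → run F
t=5: ready={A,B,D,F,G} → run F
t=6: ready={A,B,C,D,G} → run D
t=7: ready={A,B,C,D,E,G,H} → run D
t=8: ready={A,B,C,D,E,G,H} → run D
t=9: ready={A,B,C,D,E,G,H} → run D
t=10: ready={A,B,C,D,E,G,H} → run D
t=11: ready={A,B,C,D,E,G,H} → run D
t=12: ready={A,B,C,D,E,G,H} → run D
t=13: ready={A,B,C,E,G,H} → run A
t=14: ready={A,B,C,E,G,H} → run A
t=15: ready={A,B,C,E,G,H} → run A
t=16: ready={A,B,C,E,G,H} → run A
t=17: ready={A,B,C,E,G,H} → run A
t=18: ready={B,C,E,G,H} → run H
t=19: ready={B,C,E,G,H} → run H
t=20: ready={B,C,E,G,H} → run H
t=21: ready={B,C,E,G,H} → run H
t=22: ready={B,C,E,G,H} → run H
t=23: ready={B,C,E,G,H} → run H
t=24: ready={B,C,E,G,H} → run H
t=25: ready={B,C,E,G,H} → run H
t=26: ready={B,C,E,G} → run E
t=27: ready={B,C,E,G} → run E
t=28: ready={B,C,E,G} → run E
t=29: ready={B,C,E,G} → run E
t=30: ready={B,C,E,G} → run E
t=31: ready={B,C,E,G} → run E
t=32: ready={B,C,G} → run G
t=33: ready={B,C,G} → run G
t=34: ready={B,C} → run C
t=35: ready={B,C} → run C
t=36: ready={B,C} → run C
t=37: ready={B,C} → run C
t=38: ready={B,C} → run C
t=39: ready={B,C} → run C
t=40: ready={B,C} → run C
t=41: ready={B} → run B
t=42: ready={B} → run B
t=43: (idle)
t=44: (idle)
t=45: (idle)
t=46: (idle)
t=47: (idle)
t=48: (idle)
t=49: (idle)

completion order = F, D, A, H, E, G, C, B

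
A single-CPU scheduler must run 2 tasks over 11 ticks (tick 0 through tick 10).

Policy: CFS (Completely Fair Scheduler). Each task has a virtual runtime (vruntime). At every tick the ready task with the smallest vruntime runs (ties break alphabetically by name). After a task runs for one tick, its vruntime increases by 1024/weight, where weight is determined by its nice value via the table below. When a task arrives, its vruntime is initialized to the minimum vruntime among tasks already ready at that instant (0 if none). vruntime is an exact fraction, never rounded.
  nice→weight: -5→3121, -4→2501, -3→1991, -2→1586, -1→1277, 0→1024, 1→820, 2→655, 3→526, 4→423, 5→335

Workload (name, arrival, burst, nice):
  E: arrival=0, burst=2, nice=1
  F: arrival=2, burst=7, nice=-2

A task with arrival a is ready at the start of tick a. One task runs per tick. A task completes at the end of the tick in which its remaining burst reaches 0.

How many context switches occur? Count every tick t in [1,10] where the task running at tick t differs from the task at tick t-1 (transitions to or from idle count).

t=0: vr[E=0] → run E
t=1: vr[E=256/205] → run E
t=2: vr[F=0] → run F
t=3: vr[F=512/793] → run F
t=4: vr[F=1024/793] → run F
t=5: vr[F=1536/793] → run F
t=6: vr[F=2048/793] → run F
t=7: vr[F=2560/793] → run F
t=8: vr[F=3072/793] → run F
t=9: (idle)
t=10: (idle)

context switches = 2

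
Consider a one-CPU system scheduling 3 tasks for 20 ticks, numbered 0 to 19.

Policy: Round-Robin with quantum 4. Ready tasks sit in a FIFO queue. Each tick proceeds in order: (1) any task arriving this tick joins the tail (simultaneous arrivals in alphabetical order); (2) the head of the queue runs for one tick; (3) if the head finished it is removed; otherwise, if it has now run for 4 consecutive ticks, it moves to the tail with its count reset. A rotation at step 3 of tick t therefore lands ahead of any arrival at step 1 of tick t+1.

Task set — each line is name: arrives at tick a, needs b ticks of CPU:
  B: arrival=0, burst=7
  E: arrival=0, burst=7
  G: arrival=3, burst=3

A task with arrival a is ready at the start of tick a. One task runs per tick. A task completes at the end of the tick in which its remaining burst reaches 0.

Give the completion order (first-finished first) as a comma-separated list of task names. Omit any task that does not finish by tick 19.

t=0: queue=[B,E] q_used=0 → run B
t=1: queue=[B,E] q_used=1 → run B
t=2: queue=[B,E] q_used=2 → run B
t=3: queue=[B,E,G] q_used=3 → run B
t=4: queue=[E,G,B] q_used=0 → run E
t=5: queue=[E,G,B] q_used=1 → run E
t=6: queue=[E,G,B] q_used=2 → run E
t=7: queue=[E,G,B] q_used=3 → run E
t=8: queue=[G,B,E] q_used=0 → run G
t=9: queue=[G,B,E] q_used=1 → run G
t=10: queue=[G,B,E] q_used=2 → run G
t=11: queue=[B,E] q_used=0 → run B
t=12: queue=[B,E] q_used=1 → run B
t=13: queue=[B,E] q_used=2 → run B
t=14: queue=[E] q_used=0 → run E
t=15: queue=[E] q_used=1 → run E
t=16: queue=[E] q_used=2 → run E
t=17: (idle)
t=18: (idle)
t=19: (idle)

completion order = G, B, E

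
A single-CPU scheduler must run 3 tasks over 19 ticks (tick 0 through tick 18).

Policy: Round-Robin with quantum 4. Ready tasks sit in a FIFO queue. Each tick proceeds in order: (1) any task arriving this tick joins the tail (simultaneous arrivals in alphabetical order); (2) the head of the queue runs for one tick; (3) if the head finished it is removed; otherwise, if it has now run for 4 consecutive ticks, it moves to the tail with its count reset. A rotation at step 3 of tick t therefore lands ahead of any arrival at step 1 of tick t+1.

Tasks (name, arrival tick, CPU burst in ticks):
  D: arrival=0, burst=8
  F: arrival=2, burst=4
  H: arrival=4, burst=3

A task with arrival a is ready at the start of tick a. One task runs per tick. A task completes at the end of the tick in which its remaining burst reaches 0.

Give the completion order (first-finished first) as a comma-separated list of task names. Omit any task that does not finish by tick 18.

completion order = F, D, H

t=0: queue=[D] q_used=0 → run D
t=1: queue=[D] q_used=1 → run D
t=2: queue=[D,F] q_used=2 → run D
t=3: queue=[D,F] q_used=3 → run D
t=4: queue=[F,D,H] q_used=0 → run F
t=5: queue=[F,D,H] q_used=1 → run F
t=6: queue=[F,D,H] q_used=2 → run F
t=7: queue=[F,D,H] q_used=3 → run F
t=8: queue=[D,H] q_used=0 → run D
t=9: queue=[D,H] q_used=1 → run D
t=10: queue=[D,H] q_used=2 → run D
t=11: queue=[D,H] q_used=3 → run D
t=12: queue=[H] q_used=0 → run H
t=13: queue=[H] q_used=1 → run H
t=14: queue=[H] q_used=2 → run H
t=15: (idle)
t=16: (idle)
t=17: (idle)
t=18: (idle)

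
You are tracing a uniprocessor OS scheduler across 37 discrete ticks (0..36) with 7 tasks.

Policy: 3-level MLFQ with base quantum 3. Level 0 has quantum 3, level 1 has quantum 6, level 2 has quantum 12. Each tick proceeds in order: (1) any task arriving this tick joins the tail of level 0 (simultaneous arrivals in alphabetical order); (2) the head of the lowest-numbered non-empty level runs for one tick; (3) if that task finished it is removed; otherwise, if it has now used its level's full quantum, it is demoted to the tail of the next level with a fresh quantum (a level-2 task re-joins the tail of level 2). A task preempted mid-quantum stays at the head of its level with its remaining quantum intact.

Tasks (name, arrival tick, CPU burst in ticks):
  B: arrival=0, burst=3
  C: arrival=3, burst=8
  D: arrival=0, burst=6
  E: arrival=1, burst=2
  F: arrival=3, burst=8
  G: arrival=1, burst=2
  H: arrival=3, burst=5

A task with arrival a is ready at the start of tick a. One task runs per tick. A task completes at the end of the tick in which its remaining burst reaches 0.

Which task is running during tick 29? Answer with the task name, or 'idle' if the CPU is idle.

running at tick 29 = F

t=0: L0/L1/L2 = BD/-/- → run B
t=1: L0/L1/L2 = BDEG/-/- → run B
t=2: L0/L1/L2 = BDEG/-/- → run B
t=3: L0/L1/L2 = DEGCFH/-/- → run D
t=4: L0/L1/L2 = DEGCFH/-/- → run D
t=5: L0/L1/L2 = DEGCFH/-/- → run D
t=6: L0/L1/L2 = EGCFH/D/- → run E
t=7: L0/L1/L2 = EGCFH/D/- → run E
t=8: L0/L1/L2 = GCFH/D/- → run G
t=9: L0/L1/L2 = GCFH/D/- → run G
t=10: L0/L1/L2 = CFH/D/- → run C
t=11: L0/L1/L2 = CFH/D/- → run C
t=12: L0/L1/L2 = CFH/D/- → run C
t=13: L0/L1/L2 = FH/DC/- → run F
t=14: L0/L1/L2 = FH/DC/- → run F
t=15: L0/L1/L2 = FH/DC/- → run F
t=16: L0/L1/L2 = H/DCF/- → run H
t=17: L0/L1/L2 = H/DCF/- → run H
t=18: L0/L1/L2 = H/DCF/- → run H
t=19: L0/L1/L2 = -/DCFH/- → run D
t=20: L0/L1/L2 = -/DCFH/- → run D
t=21: L0/L1/L2 = -/DCFH/- → run D
t=22: L0/L1/L2 = -/CFH/- → run C
t=23: L0/L1/L2 = -/CFH/- → run C
t=24: L0/L1/L2 = -/CFH/- → run C
t=25: L0/L1/L2 = -/CFH/- → run C
t=26: L0/L1/L2 = -/CFH/- → run C
t=27: L0/L1/L2 = -/FH/- → run F
t=28: L0/L1/L2 = -/FH/- → run F
t=29: L0/L1/L2 = -/FH/- → run F
t=30: L0/L1/L2 = -/FH/- → run F
t=31: L0/L1/L2 = -/FH/- → run F
t=32: L0/L1/L2 = -/H/- → run H
t=33: L0/L1/L2 = -/H/- → run H
t=34: (idle)
t=35: (idle)
t=36: (idle)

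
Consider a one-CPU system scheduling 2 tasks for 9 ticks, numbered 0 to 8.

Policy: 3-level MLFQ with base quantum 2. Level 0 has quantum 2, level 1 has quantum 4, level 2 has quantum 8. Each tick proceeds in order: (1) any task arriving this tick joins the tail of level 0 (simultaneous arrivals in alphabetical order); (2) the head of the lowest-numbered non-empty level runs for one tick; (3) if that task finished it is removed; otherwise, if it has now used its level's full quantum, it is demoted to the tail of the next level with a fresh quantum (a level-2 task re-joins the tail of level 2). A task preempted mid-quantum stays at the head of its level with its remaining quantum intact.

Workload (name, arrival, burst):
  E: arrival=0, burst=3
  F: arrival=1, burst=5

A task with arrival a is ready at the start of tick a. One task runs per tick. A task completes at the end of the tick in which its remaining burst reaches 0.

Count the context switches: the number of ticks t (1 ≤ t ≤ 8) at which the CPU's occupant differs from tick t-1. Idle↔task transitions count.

context switches = 4

t=0: L0/L1/L2 = E/-/- → run E
t=1: L0/L1/L2 = EF/-/- → run E
t=2: L0/L1/L2 = F/E/- → run F
t=3: L0/L1/L2 = F/E/- → run F
t=4: L0/L1/L2 = -/EF/- → run E
t=5: L0/L1/L2 = -/F/- → run F
t=6: L0/L1/L2 = -/F/- → run F
t=7: L0/L1/L2 = -/F/- → run F
t=8: (idle)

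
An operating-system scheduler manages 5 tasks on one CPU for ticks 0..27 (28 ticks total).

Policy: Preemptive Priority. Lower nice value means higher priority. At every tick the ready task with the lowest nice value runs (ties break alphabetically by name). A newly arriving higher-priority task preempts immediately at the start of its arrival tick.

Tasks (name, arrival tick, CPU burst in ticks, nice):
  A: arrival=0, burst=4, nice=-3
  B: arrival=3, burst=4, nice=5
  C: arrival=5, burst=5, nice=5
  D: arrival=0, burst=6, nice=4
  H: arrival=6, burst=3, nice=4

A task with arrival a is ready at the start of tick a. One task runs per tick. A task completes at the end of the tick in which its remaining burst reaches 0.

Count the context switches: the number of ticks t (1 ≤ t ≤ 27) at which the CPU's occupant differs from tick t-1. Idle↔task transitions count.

t=0: ready={A,D} → run A
t=1: ready={A,D} → run A
t=2: ready={A,D} → run A
t=3: ready={A,B,D} → run A
t=4: ready={B,D} → run D
t=5: ready={B,C,D} → run D
t=6: ready={B,C,D,H} → run D
t=7: ready={B,C,D,H} → run D
t=8: ready={B,C,D,H} → run D
t=9: ready={B,C,D,H} → run D
t=10: ready={B,C,H} → run H
t=11: ready={B,C,H} → run H
t=12: ready={B,C,H} → run H
t=13: ready={B,C} → run B
t=14: ready={B,C} → run B
t=15: ready={B,C} → run B
t=16: ready={B,C} → run B
t=17: ready={C} → run C
t=18: ready={C} → run C
t=19: ready={C} → run C
t=20: ready={C} → run C
t=21: ready={C} → run C
t=22: (idle)
t=23: (idle)
t=24: (idle)
t=25: (idle)
t=26: (idle)
t=27: (idle)

context switches = 5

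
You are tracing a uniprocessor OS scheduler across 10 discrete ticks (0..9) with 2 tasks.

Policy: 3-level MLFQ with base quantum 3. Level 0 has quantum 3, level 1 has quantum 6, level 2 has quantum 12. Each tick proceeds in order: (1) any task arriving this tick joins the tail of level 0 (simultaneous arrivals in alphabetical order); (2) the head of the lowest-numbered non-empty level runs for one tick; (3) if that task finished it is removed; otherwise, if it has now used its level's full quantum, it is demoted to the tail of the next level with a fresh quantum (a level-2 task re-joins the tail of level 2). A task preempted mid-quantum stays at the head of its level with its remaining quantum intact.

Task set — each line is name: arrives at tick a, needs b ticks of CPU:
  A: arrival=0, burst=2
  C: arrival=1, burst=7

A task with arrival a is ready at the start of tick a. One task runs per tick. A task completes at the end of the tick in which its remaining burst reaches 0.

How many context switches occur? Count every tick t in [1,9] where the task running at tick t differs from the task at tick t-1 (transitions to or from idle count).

t=0: L0/L1/L2 = A/-/- → run A
t=1: L0/L1/L2 = AC/-/- → run A
t=2: L0/L1/L2 = C/-/- → run C
t=3: L0/L1/L2 = C/-/- → run C
t=4: L0/L1/L2 = C/-/- → run C
t=5: L0/L1/L2 = -/C/- → run C
t=6: L0/L1/L2 = -/C/- → run C
t=7: L0/L1/L2 = -/C/- → run C
t=8: L0/L1/L2 = -/C/- → run C
t=9: (idle)

context switches = 2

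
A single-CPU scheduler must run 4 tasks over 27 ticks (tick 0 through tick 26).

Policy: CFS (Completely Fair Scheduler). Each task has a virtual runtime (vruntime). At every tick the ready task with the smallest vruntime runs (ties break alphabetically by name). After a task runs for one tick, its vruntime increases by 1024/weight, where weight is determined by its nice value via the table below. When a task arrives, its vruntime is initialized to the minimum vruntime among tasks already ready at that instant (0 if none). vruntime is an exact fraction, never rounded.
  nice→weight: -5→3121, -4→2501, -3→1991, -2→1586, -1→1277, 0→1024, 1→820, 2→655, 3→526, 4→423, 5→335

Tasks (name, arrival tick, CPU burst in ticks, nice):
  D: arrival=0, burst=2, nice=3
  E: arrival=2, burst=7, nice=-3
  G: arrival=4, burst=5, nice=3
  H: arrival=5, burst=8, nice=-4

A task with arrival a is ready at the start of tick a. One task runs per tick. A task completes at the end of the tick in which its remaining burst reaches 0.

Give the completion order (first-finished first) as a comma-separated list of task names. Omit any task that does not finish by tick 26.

completion order = D, E, H, G

t=0: vr[D=0] → run D
t=1: vr[D=512/263] → run D
t=2: vr[E=0] → run E
t=3: vr[E=1024/1991] → run E
t=4: vr[E=2048/1991 G=2048/1991] → run E
t=5: vr[E=3072/1991 G=2048/1991 H=2048/1991] → run G
t=6: vr[E=3072/1991 G=1558016/523633 H=2048/1991] → run H
t=7: vr[E=3072/1991 G=1558016/523633 H=7160832/4979491] → run H
t=8: vr[E=3072/1991 G=1558016/523633 H=9199616/4979491] → run E
t=9: vr[E=4096/1991 G=1558016/523633 H=9199616/4979491] → run H
t=10: vr[E=4096/1991 G=1558016/523633 H=11238400/4979491] → run E
t=11: vr[E=5120/1991 G=1558016/523633 H=11238400/4979491] → run H
t=12: vr[E=5120/1991 G=1558016/523633 H=13277184/4979491] → run E
t=13: vr[E=6144/1991 G=1558016/523633 H=13277184/4979491] → run H
t=14: vr[E=6144/1991 G=1558016/523633 H=15315968/4979491] → run G
t=15: vr[E=6144/1991 G=2577408/523633 H=15315968/4979491] → run H
t=16: vr[E=6144/1991 G=2577408/523633 H=17354752/4979491] → run E
t=17: vr[G=2577408/523633 H=17354752/4979491] → run H
t=18: vr[G=2577408/523633 H=19393536/4979491] → run H
t=19: vr[G=2577408/523633] → run G
t=20: vr[G=3596800/523633] → run G
t=21: vr[G=4616192/523633] → run G
t=22: (idle)
t=23: (idle)
t=24: (idle)
t=25: (idle)
t=26: (idle)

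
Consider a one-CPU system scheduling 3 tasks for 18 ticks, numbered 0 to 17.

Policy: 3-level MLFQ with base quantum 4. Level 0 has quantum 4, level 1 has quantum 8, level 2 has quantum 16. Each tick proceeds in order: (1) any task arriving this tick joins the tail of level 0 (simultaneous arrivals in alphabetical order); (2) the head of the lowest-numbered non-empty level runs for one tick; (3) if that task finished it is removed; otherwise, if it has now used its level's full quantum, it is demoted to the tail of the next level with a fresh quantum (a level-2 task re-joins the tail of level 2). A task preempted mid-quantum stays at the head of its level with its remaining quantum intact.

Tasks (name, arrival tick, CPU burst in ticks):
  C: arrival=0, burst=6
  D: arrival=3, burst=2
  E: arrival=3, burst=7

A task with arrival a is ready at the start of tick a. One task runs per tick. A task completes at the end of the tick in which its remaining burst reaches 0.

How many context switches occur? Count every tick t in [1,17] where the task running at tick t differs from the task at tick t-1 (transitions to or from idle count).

context switches = 5

t=0: L0/L1/L2 = C/-/- → run C
t=1: L0/L1/L2 = C/-/- → run C
t=2: L0/L1/L2 = C/-/- → run C
t=3: L0/L1/L2 = CDE/-/- → run C
t=4: L0/L1/L2 = DE/C/- → run D
t=5: L0/L1/L2 = DE/C/- → run D
t=6: L0/L1/L2 = E/C/- → run E
t=7: L0/L1/L2 = E/C/- → run E
t=8: L0/L1/L2 = E/C/- → run E
t=9: L0/L1/L2 = E/C/- → run E
t=10: L0/L1/L2 = -/CE/- → run C
t=11: L0/L1/L2 = -/CE/- → run C
t=12: L0/L1/L2 = -/E/- → run E
t=13: L0/L1/L2 = -/E/- → run E
t=14: L0/L1/L2 = -/E/- → run E
t=15: (idle)
t=16: (idle)
t=17: (idle)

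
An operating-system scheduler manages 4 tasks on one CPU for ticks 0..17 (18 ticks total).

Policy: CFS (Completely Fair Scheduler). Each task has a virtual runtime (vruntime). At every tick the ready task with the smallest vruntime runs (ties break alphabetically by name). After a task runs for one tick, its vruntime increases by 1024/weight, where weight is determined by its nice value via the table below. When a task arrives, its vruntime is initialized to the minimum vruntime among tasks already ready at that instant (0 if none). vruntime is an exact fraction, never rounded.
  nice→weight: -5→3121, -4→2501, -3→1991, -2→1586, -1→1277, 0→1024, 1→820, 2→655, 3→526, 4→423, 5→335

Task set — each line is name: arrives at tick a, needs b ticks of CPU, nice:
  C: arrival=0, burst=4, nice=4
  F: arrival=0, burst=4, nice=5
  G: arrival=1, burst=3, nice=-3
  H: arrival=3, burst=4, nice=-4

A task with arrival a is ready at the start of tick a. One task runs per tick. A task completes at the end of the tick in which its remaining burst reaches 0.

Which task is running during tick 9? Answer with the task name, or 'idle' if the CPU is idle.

t=0: vr[C=0 F=0] → run C
t=1: vr[C=1024/423 F=0 G=0] → run F
t=2: vr[C=1024/423 F=1024/335 G=0] → run G
t=3: vr[C=1024/423 F=1024/335 G=1024/1991 H=1024/1991] → run G
t=4: vr[C=1024/423 F=1024/335 G=2048/1991 H=1024/1991] → run H
t=5: vr[C=1024/423 F=1024/335 G=2048/1991 H=4599808/4979491] → run H
t=6: vr[C=1024/423 F=1024/335 G=2048/1991 H=6638592/4979491] → run G
t=7: vr[C=1024/423 F=1024/335 H=6638592/4979491] → run H
t=8: vr[C=1024/423 F=1024/335 H=8677376/4979491] → run H
t=9: vr[C=1024/423 F=1024/335] → run C
t=10: vr[C=2048/423 F=1024/335] → run F
t=11: vr[C=2048/423 F=2048/335] → run C
t=12: vr[C=1024/141 F=2048/335] → run F
t=13: vr[C=1024/141 F=3072/335] → run C
t=14: vr[F=3072/335] → run F
t=15: (idle)
t=16: (idle)
t=17: (idle)

running at tick 9 = C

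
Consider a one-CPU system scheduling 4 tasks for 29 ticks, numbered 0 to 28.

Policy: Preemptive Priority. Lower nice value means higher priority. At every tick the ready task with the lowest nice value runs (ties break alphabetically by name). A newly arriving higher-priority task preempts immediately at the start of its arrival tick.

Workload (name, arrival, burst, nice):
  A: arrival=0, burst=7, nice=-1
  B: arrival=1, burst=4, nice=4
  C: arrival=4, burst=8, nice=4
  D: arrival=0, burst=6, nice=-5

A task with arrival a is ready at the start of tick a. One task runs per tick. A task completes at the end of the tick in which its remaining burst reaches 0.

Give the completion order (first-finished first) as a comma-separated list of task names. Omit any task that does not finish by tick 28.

completion order = D, A, B, C

t=0: ready={A,D} → run D
t=1: ready={A,B,D} → run D
t=2: ready={A,B,D} → run D
t=3: ready={A,B,D} → run D
t=4: ready={A,B,C,D} → run D
t=5: ready={A,B,C,D} → run D
t=6: ready={A,B,C} → run A
t=7: ready={A,B,C} → run A
t=8: ready={A,B,C} → run A
t=9: ready={A,B,C} → run A
t=10: ready={A,B,C} → run A
t=11: ready={A,B,C} → run A
t=12: ready={A,B,C} → run A
t=13: ready={B,C} → run B
t=14: ready={B,C} → run B
t=15: ready={B,C} → run B
t=16: ready={B,C} → run B
t=17: ready={C} → run C
t=18: ready={C} → run C
t=19: ready={C} → run C
t=20: ready={C} → run C
t=21: ready={C} → run C
t=22: ready={C} → run C
t=23: ready={C} → run C
t=24: ready={C} → run C
t=25: (idle)
t=26: (idle)
t=27: (idle)
t=28: (idle)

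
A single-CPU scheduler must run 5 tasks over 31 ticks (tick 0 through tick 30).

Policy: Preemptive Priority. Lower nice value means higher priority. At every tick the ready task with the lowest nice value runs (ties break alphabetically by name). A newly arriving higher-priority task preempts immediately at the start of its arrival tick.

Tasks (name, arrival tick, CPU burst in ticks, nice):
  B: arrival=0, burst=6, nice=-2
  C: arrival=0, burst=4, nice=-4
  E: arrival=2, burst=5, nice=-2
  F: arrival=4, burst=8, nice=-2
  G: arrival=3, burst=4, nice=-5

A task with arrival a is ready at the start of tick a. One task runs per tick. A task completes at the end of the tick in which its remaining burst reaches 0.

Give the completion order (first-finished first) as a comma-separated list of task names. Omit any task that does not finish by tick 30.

t=0: ready={B,C} → run C
t=1: ready={B,C} → run C
t=2: ready={B,C,E} → run C
t=3: ready={B,C,E,G} → run G
t=4: ready={B,C,E,F,G} → run G
t=5: ready={B,C,E,F,G} → run G
t=6: ready={B,C,E,F,G} → run G
t=7: ready={B,C,E,F} → run C
t=8: ready={B,E,F} → run B
t=9: ready={B,E,F} → run B
t=10: ready={B,E,F} → run B
t=11: ready={B,E,F} → run B
t=12: ready={B,E,F} → run B
t=13: ready={B,E,F} → run B
t=14: ready={E,F} → run E
t=15: ready={E,F} → run E
t=16: ready={E,F} → run E
t=17: ready={E,F} → run E
t=18: ready={E,F} → run E
t=19: ready={F} → run F
t=20: ready={F} → run F
t=21: ready={F} → run F
t=22: ready={F} → run F
t=23: ready={F} → run F
t=24: ready={F} → run F
t=25: ready={F} → run F
t=26: ready={F} → run F
t=27: (idle)
t=28: (idle)
t=29: (idle)
t=30: (idle)

completion order = G, C, B, E, F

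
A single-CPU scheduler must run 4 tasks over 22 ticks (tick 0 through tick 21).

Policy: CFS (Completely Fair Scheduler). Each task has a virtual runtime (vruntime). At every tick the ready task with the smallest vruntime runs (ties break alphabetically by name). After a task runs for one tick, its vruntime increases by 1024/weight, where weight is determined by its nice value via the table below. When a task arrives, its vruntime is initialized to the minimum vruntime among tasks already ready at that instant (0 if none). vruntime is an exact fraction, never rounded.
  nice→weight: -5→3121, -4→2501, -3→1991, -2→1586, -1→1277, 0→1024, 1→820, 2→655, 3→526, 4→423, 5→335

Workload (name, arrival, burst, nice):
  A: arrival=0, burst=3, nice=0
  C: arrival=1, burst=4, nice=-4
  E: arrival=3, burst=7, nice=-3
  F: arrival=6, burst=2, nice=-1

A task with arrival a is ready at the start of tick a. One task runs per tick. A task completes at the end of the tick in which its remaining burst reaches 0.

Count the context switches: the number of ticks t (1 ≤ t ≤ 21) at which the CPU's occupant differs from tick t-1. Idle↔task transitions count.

context switches = 11

t=0: vr[A=0] → run A
t=1: vr[A=1 C=1] → run A
t=2: vr[A=2 C=1] → run C
t=3: vr[A=2 C=3525/2501 E=3525/2501] → run C
t=4: vr[A=2 C=4549/2501 E=3525/2501] → run E
t=5: vr[A=2 C=4549/2501 E=9579299/4979491] → run C
t=6: vr[A=2 C=5573/2501 E=9579299/4979491 F=9579299/4979491] → run E
t=7: vr[A=2 C=5573/2501 E=12140323/4979491 F=9579299/4979491] → run F
t=8: vr[A=2 C=5573/2501 E=12140323/4979491 F=17331763607/6358810007] → run A
t=9: vr[C=5573/2501 E=12140323/4979491 F=17331763607/6358810007] → run C
t=10: vr[E=12140323/4979491 F=17331763607/6358810007] → run E
t=11: vr[E=14701347/4979491 F=17331763607/6358810007] → run F
t=12: vr[E=14701347/4979491] → run E
t=13: vr[E=17262371/4979491] → run E
t=14: vr[E=19823395/4979491] → run E
t=15: vr[E=22384419/4979491] → run E
t=16: (idle)
t=17: (idle)
t=18: (idle)
t=19: (idle)
t=20: (idle)
t=21: (idle)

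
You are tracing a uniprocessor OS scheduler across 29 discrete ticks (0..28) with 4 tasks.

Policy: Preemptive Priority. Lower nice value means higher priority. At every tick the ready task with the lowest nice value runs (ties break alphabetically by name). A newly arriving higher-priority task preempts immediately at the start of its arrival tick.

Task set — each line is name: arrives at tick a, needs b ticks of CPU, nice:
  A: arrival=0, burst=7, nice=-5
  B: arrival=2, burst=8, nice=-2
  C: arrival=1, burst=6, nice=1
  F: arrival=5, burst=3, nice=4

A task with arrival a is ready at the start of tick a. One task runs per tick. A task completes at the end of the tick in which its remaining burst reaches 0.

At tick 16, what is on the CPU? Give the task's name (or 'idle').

running at tick 16 = C

t=0: ready={A} → run A
t=1: ready={A,C} → run A
t=2: ready={A,B,C} → run A
t=3: ready={A,B,C} → run A
t=4: ready={A,B,C} → run A
t=5: ready={A,B,C,F} → run A
t=6: ready={A,B,C,F} → run A
t=7: ready={B,C,F} → run B
t=8: ready={B,C,F} → run B
t=9: ready={B,C,F} → run B
t=10: ready={B,C,F} → run B
t=11: ready={B,C,F} → run B
t=12: ready={B,C,F} → run B
t=13: ready={B,C,F} → run B
t=14: ready={B,C,F} → run B
t=15: ready={C,F} → run C
t=16: ready={C,F} → run C
t=17: ready={C,F} → run C
t=18: ready={C,F} → run C
t=19: ready={C,F} → run C
t=20: ready={C,F} → run C
t=21: ready={F} → run F
t=22: ready={F} → run F
t=23: ready={F} → run F
t=24: (idle)
t=25: (idle)
t=26: (idle)
t=27: (idle)
t=28: (idle)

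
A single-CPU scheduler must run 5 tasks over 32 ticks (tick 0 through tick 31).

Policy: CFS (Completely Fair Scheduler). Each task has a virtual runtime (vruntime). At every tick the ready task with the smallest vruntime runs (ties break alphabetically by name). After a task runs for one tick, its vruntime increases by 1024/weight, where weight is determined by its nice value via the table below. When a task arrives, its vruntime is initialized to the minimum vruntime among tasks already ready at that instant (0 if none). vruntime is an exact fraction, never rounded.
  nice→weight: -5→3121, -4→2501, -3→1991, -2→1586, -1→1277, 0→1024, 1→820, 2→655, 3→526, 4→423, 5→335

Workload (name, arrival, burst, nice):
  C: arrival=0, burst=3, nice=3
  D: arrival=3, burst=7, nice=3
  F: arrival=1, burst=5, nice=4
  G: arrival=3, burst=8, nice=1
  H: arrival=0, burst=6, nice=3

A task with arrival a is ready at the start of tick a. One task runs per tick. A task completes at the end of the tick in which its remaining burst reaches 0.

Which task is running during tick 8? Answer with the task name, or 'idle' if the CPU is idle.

running at tick 8 = G

t=0: vr[C=0 H=0] → run C
t=1: vr[C=512/263 F=0 H=0] → run F
t=2: vr[C=512/263 F=1024/423 H=0] → run H
t=3: vr[C=512/263 D=512/263 F=1024/423 G=512/263 H=512/263] → run C
t=4: vr[C=1024/263 D=512/263 F=1024/423 G=512/263 H=512/263] → run D
t=5: vr[C=1024/263 D=1024/263 F=1024/423 G=512/263 H=512/263] → run G
t=6: vr[C=1024/263 D=1024/263 F=1024/423 G=172288/53915 H=512/263] → run H
t=7: vr[C=1024/263 D=1024/263 F=1024/423 G=172288/53915 H=1024/263] → run F
t=8: vr[C=1024/263 D=1024/263 F=2048/423 G=172288/53915 H=1024/263] → run G
t=9: vr[C=1024/263 D=1024/263 F=2048/423 G=239616/53915 H=1024/263] → run C
t=10: vr[D=1024/263 F=2048/423 G=239616/53915 H=1024/263] → run D
t=11: vr[D=1536/263 F=2048/423 G=239616/53915 H=1024/263] → run H
t=12: vr[D=1536/263 F=2048/423 G=239616/53915 H=1536/263] → run G
t=13: vr[D=1536/263 F=2048/423 G=306944/53915 H=1536/263] → run F
t=14: vr[D=1536/263 F=1024/141 G=306944/53915 H=1536/263] → run G
t=15: vr[D=1536/263 F=1024/141 G=374272/53915 H=1536/263] → run D
t=16: vr[D=2048/263 F=1024/141 G=374272/53915 H=1536/263] → run H
t=17: vr[D=2048/263 F=1024/141 G=374272/53915 H=2048/263] → run G
t=18: vr[D=2048/263 F=1024/141 G=88320/10783 H=2048/263] → run F
t=19: vr[D=2048/263 F=4096/423 G=88320/10783 H=2048/263] → run D
t=20: vr[D=2560/263 F=4096/423 G=88320/10783 H=2048/263] → run H
t=21: vr[D=2560/263 F=4096/423 G=88320/10783 H=2560/263] → run G
t=22: vr[D=2560/263 F=4096/423 G=508928/53915 H=2560/263] → run G
t=23: vr[D=2560/263 F=4096/423 G=576256/53915 H=2560/263] → run F
t=24: vr[D=2560/263 G=576256/53915 H=2560/263] → run D
t=25: vr[D=3072/263 G=576256/53915 H=2560/263] → run H
t=26: vr[D=3072/263 G=576256/53915] → run G
t=27: vr[D=3072/263] → run D
t=28: vr[D=3584/263] → run D
t=29: (idle)
t=30: (idle)
t=31: (idle)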